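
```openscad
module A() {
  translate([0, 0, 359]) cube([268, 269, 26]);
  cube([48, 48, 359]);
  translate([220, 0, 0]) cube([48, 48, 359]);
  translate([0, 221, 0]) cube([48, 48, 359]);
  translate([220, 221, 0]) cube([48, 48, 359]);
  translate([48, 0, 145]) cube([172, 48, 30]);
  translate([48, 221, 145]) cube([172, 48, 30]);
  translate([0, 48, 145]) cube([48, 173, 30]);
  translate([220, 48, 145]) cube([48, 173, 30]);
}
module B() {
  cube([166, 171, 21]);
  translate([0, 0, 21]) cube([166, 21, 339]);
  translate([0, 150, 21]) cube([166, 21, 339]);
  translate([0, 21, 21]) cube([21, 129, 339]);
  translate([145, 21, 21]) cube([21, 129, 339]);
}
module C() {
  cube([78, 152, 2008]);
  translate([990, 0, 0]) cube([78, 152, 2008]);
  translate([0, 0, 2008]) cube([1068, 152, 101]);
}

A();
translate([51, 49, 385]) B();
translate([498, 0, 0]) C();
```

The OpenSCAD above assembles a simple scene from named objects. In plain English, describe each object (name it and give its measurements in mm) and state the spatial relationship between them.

A is a four-legged stool. The seat is 268×269 mm, 26 mm thick, top at z = 385 mm. It stands on four square legs, each 48×48 mm in cross-section, from z = 0 to the seat underside, each flush with a corner of the seat. Four stretchers, 48 mm wide and 30 mm tall, connect adjacent legs with their undersides at z = 145 mm, each running between the inner faces of the legs it joins and aligned with the legs' outer faces on the other axis.

B is an open-topped rectangular box: outside dimensions 166×171×360 mm, with a uniform wall and base thickness of 21 mm. The base is a full 166×171 slab on the floor; four walls sit on top of the base. The front and back walls (the −y and +y sides) span the full width; the two side walls fit between them.

C is a door frame. The clear opening is 912 mm wide and 2008 mm high. Two 78 mm wide jambs, 152 mm deep, stand either side of the opening from the floor to the top of the opening. A 101 mm thick head sits across the top of both jambs, spanning the full outside width of the frame.

The open box is on top of the stool, centred. The door frame is on the floor beside the stool on its +x side.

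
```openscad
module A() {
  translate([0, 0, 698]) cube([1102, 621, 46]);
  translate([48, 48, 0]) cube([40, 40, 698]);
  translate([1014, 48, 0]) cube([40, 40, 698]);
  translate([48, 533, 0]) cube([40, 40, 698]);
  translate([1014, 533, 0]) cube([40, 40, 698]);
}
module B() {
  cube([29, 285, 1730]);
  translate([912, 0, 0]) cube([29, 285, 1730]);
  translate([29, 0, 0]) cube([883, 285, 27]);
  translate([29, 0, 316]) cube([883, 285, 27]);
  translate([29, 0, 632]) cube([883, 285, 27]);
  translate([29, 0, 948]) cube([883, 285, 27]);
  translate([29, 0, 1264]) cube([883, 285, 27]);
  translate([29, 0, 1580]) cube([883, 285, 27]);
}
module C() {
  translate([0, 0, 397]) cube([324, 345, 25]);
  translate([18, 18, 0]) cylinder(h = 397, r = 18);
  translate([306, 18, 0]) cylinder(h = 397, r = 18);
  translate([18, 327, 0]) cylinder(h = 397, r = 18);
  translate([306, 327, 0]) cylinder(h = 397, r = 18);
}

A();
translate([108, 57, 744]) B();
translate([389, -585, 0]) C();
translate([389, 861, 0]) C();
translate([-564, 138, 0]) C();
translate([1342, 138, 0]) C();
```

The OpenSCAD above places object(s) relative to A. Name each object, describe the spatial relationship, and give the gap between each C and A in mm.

A is a table. B is a bookshelf. C is a stool. The bookshelf is on top of the table. Four stools sit around the table at the −y, +y, −x, +x sides. The gap between each stool and the table is 240 mm.

Each stool's nearest face is 240 mm from the table's bounding box.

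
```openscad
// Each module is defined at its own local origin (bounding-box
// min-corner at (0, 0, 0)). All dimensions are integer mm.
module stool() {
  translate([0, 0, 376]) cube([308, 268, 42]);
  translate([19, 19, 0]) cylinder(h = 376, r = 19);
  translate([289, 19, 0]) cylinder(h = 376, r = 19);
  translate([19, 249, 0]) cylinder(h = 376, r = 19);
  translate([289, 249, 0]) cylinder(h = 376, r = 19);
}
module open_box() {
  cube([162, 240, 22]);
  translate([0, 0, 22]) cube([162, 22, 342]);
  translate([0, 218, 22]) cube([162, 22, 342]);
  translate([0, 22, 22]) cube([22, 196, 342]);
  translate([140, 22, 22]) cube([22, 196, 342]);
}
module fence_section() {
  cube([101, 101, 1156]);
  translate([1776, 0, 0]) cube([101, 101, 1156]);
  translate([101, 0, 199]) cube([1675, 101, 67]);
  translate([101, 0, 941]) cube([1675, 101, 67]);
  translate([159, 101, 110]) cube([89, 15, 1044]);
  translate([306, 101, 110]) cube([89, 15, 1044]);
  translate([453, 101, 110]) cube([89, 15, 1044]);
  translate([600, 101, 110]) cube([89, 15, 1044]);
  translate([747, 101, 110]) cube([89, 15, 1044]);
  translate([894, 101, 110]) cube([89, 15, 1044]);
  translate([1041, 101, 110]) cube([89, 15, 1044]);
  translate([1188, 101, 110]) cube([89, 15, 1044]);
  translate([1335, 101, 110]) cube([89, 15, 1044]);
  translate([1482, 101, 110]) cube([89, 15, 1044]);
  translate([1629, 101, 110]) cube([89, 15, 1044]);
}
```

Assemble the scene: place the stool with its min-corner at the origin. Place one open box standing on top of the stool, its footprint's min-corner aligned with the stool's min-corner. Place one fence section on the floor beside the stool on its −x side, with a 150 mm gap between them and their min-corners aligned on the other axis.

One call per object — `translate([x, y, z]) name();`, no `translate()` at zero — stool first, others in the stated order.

stool();
translate([0, 0, 418]) open_box();
translate([-2027, 0, 0]) fence_section();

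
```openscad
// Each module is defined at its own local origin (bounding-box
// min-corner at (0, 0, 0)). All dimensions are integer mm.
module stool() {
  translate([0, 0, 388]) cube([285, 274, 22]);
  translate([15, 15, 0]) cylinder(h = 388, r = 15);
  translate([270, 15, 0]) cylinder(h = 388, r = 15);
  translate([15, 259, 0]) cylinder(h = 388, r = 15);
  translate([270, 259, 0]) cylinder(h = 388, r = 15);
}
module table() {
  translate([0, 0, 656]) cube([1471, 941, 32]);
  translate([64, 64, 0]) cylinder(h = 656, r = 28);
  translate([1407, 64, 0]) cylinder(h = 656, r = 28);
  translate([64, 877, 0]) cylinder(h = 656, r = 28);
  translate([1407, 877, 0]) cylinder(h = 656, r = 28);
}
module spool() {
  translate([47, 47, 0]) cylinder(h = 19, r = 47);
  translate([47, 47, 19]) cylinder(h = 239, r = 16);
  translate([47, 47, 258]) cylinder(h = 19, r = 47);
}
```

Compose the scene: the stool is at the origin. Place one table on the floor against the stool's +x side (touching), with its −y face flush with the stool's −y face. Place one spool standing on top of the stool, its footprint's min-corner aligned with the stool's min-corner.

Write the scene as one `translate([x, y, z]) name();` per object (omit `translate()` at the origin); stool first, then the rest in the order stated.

stool();
translate([285, 0, 0]) table();
translate([0, 0, 410]) spool();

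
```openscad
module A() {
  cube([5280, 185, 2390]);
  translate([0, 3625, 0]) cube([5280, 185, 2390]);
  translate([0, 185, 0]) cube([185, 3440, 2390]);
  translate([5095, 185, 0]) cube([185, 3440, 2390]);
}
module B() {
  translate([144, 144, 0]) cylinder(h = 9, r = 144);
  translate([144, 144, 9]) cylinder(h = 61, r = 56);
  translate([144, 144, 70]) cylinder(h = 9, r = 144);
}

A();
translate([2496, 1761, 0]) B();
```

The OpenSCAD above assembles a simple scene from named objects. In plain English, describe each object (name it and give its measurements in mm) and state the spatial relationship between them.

A is the wall frame of a small rectangular building: four walls, each 2390 mm tall and 185 mm thick, enclosing a footprint 5280 mm (x) by 3810 mm (y) outside-to-outside, with no floor or roof. The front and back walls (the −y and +y sides) span the full width; the two side walls fit between them.

B is a spool: two coaxial disc flanges of radius 144 mm and thickness 9 mm, joined by a core cylinder of radius 56 mm and height 61 mm. The lower flange rests on z = 0 and the three cylinders share a vertical axis.

The spool sits inside the house frame, centred.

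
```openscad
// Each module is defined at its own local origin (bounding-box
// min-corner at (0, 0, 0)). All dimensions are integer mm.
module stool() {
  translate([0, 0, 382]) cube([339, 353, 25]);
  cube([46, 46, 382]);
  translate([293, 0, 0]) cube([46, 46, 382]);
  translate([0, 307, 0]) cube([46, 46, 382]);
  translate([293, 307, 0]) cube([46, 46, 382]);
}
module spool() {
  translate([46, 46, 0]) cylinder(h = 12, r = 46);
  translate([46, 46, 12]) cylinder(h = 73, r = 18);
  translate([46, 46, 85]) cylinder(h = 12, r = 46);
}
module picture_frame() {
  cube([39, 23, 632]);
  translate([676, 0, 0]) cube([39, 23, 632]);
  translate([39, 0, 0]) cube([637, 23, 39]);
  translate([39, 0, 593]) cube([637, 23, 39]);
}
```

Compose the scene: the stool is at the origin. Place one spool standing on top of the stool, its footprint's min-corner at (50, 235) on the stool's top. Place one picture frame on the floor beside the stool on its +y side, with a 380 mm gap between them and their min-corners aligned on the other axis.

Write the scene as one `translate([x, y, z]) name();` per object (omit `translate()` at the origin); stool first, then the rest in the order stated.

stool();
translate([50, 235, 407]) spool();
translate([0, 733, 0]) picture_frame();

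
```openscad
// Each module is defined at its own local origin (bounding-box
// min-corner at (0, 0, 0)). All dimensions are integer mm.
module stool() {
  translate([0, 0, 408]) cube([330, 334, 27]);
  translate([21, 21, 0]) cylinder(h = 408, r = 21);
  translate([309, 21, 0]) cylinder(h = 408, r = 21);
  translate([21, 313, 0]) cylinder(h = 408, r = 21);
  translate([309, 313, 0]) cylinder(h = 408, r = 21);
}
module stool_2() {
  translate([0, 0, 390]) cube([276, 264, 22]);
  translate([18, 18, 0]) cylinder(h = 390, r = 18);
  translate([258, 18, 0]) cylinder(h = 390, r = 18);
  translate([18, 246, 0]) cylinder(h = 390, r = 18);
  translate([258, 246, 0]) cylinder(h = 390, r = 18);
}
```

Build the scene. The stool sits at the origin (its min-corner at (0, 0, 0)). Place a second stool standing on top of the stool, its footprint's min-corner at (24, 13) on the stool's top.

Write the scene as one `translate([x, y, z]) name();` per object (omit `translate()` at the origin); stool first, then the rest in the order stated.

stool();
translate([24, 13, 435]) stool_2();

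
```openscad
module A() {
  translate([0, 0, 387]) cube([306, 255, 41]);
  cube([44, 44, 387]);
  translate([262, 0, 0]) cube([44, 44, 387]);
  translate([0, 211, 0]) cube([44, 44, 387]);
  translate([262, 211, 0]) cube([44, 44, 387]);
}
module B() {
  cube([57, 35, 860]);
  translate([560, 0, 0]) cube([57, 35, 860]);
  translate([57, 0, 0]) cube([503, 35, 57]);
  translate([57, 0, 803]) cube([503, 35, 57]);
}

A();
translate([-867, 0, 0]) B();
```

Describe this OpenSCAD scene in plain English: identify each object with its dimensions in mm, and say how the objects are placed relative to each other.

A is a simple wooden stool: a rectangular seat 306 mm (x) by 255 mm (y), 41 mm thick, top face at z = 428 mm, on four square legs, each 44×44 mm in cross-section. The legs rest on z = 0, each flush with a corner of the seat.

B is a picture frame with a 503×746 mm rectangular opening (x by z) and a uniform 57 mm border on every side. Frame depth is 35 mm along y. It is built from two vertical stiles running the full outside height and two horizontal rails spanning the gap between the stiles.

The picture frame is on the floor beside the stool on its −x side.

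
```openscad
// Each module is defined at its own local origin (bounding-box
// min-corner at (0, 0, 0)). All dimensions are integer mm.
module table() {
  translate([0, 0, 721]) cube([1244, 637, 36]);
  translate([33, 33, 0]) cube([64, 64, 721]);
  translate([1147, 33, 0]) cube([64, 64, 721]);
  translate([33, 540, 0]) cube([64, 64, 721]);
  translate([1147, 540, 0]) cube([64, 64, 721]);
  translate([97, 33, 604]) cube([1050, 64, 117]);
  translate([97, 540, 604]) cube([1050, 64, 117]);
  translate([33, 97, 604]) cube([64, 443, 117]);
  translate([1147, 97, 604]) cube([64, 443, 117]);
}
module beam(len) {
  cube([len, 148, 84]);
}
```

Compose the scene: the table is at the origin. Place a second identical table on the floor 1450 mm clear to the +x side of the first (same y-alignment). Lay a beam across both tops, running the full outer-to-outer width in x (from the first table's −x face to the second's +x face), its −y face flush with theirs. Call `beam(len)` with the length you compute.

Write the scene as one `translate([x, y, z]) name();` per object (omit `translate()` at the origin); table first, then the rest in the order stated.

table();
translate([2694, 0, 0]) table();
translate([0, 0, 757]) beam(3938);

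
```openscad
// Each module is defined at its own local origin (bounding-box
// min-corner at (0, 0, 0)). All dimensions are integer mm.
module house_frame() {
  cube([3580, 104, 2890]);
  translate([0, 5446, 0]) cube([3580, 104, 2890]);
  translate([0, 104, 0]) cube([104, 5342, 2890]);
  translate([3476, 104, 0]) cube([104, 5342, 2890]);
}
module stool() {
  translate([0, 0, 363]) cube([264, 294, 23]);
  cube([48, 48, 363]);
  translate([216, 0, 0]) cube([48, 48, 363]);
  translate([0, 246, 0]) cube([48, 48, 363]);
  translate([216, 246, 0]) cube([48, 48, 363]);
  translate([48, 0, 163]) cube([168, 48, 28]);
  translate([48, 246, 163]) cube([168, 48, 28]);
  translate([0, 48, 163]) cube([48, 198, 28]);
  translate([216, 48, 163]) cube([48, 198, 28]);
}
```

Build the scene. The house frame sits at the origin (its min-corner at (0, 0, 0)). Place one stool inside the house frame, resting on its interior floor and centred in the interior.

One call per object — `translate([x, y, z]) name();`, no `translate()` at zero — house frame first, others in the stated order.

house_frame();
translate([1658, 2628, 0]) stool();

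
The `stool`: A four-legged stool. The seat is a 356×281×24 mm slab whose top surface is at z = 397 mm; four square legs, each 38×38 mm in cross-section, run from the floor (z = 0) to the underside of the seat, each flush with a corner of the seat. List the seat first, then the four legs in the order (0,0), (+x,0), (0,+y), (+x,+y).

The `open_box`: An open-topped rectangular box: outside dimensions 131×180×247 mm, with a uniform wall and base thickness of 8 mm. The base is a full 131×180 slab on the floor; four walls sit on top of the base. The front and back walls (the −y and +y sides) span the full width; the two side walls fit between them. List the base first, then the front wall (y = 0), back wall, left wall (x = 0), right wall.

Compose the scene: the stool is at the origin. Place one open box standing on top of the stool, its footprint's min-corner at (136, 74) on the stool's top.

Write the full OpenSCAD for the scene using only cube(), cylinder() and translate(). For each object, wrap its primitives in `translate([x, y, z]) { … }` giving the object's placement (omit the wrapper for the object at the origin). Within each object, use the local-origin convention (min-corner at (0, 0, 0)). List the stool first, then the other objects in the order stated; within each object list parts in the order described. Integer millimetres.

translate([0, 0, 373]) cube([356, 281, 24]);
cube([38, 38, 373]);
translate([318, 0, 0]) cube([38, 38, 373]);
translate([0, 243, 0]) cube([38, 38, 373]);
translate([318, 243, 0]) cube([38, 38, 373]);
translate([136, 74, 397]) {
  cube([131, 180, 8]);
  translate([0, 0, 8]) cube([131, 8, 239]);
  translate([0, 172, 8]) cube([131, 8, 239]);
  translate([0, 8, 8]) cube([8, 164, 239]);
  translate([123, 8, 8]) cube([8, 164, 239]);
}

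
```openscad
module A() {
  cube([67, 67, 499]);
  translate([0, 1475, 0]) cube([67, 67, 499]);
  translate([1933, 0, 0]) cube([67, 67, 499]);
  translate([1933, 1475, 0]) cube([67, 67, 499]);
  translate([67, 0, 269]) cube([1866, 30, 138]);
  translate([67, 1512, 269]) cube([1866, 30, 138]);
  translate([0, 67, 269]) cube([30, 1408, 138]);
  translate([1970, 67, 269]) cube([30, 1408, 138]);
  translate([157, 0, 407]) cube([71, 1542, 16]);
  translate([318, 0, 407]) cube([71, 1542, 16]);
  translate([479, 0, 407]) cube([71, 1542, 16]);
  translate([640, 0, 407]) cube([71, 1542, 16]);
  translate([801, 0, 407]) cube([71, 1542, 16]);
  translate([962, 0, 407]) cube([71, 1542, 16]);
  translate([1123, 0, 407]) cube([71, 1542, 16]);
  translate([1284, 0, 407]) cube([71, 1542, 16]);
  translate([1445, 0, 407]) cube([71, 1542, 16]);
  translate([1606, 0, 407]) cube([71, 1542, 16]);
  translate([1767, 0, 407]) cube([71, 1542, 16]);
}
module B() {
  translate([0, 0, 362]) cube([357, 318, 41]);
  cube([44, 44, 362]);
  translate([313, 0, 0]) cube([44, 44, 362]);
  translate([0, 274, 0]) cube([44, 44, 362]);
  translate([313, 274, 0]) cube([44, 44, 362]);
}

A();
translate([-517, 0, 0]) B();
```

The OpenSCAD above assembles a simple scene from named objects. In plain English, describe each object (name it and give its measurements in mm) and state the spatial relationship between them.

A is a bed frame 2000 mm long (x) by 1542 mm wide (y). Four 67×67 mm corner posts, 499 mm tall, at the corners of the footprint. Four rails of 30 mm thickness and 138 mm height run between adjacent posts with their undersides at z = 269 mm, their outer faces flush with the outside of the frame (the two x-running rails run between the posts' inner faces; the two y-running rails run between the posts' inner faces). 11 slats, each 71 mm wide (x) and 16 mm thick, lie across the top of the two x-running rails, running the full 1542 mm width of the frame in y; the slats are evenly spaced along x between the inner faces of the end posts with equal gaps (rounded down to the nearest mm) at the −x end and between each pair — any rounding remainder accumulates at the +x end.

B is a four-legged stool. The seat is a 357×318×41 mm slab whose top surface is at z = 403 mm; four square legs, each 44×44 mm in cross-section, run from the floor (z = 0) to the underside of the seat, each flush with a corner of the seat.

The stool is on the floor beside the bed frame on its −x side.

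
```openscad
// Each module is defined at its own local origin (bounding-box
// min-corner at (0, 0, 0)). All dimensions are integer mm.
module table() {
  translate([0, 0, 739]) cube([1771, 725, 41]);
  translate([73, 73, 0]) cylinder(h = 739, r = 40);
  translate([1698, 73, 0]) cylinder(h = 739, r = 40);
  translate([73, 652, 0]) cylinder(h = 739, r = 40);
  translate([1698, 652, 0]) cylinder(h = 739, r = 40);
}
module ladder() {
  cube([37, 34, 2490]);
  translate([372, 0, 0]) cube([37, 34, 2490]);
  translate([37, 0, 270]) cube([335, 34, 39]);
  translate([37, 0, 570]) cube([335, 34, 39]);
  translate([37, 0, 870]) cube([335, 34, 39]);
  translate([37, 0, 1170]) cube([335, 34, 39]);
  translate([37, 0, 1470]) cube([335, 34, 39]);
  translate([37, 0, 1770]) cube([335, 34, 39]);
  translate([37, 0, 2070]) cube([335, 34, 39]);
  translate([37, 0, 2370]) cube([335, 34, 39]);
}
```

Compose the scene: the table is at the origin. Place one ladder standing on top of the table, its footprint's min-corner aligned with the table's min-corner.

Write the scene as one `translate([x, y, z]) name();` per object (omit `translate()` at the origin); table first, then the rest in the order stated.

table();
translate([0, 0, 780]) ladder();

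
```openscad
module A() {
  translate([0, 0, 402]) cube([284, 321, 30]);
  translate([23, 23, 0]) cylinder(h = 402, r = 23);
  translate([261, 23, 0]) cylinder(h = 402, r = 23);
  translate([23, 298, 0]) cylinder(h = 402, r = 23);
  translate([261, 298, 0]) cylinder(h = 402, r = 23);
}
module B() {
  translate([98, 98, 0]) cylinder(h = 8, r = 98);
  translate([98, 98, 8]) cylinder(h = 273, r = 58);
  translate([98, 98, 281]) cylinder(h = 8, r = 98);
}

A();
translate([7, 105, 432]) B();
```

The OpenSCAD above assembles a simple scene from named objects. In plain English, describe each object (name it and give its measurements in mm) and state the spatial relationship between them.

A is a simple wooden stool: a rectangular seat 284 mm (x) by 321 mm (y), 30 mm thick, top face at z = 432 mm, on four round legs, each 46 mm in diameter. The legs rest on z = 0, each leg's axis is inset half a diameter from the nearest pair of seat edges (so the leg's bounding box is flush with the corner).

B is a spool: two coaxial disc flanges of radius 98 mm and thickness 8 mm, joined by a core cylinder of radius 58 mm and height 273 mm. The lower flange rests on z = 0 and the three cylinders share a vertical axis.

The spool is on top of the stool.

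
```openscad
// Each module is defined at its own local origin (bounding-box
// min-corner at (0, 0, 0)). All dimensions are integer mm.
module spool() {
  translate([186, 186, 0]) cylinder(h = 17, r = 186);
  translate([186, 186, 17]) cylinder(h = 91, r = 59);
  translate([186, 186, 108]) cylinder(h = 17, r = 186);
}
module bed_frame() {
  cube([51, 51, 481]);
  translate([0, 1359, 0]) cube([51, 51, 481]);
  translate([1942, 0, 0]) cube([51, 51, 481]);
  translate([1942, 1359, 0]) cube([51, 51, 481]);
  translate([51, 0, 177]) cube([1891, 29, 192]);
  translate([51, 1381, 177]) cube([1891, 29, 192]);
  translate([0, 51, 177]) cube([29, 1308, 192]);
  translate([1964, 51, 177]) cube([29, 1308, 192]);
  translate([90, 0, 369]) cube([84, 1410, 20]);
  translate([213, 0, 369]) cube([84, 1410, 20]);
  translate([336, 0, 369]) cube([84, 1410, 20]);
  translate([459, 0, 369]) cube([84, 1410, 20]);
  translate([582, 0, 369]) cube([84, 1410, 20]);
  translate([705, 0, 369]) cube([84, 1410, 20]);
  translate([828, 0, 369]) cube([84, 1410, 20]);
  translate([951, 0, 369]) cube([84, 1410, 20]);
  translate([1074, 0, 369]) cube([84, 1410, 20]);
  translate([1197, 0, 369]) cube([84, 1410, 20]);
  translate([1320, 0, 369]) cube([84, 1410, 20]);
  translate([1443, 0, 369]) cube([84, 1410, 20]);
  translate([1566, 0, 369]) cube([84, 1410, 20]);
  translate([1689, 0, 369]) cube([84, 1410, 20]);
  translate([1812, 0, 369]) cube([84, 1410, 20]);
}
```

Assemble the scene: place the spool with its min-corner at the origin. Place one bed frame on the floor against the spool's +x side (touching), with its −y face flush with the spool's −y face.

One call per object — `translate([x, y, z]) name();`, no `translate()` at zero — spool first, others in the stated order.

spool();
translate([372, 0, 0]) bed_frame();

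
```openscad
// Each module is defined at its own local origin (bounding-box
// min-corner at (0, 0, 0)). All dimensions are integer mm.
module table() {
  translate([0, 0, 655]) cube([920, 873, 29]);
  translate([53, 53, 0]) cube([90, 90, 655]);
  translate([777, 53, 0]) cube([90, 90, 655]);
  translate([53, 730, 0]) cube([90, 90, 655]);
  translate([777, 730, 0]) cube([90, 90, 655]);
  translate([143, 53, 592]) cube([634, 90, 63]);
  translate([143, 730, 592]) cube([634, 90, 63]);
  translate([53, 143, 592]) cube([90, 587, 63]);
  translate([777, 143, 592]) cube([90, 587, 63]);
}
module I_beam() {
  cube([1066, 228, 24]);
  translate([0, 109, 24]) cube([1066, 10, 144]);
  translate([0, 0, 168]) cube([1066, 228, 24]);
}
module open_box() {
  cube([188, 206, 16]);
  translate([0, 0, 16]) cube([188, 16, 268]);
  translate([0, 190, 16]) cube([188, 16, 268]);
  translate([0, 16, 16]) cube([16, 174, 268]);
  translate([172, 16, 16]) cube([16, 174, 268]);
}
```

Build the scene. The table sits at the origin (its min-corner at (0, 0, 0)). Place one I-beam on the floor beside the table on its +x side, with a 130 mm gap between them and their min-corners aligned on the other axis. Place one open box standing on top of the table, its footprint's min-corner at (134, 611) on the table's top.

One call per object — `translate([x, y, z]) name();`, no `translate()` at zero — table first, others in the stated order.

table();
translate([1050, 0, 0]) I_beam();
translate([134, 611, 684]) open_box();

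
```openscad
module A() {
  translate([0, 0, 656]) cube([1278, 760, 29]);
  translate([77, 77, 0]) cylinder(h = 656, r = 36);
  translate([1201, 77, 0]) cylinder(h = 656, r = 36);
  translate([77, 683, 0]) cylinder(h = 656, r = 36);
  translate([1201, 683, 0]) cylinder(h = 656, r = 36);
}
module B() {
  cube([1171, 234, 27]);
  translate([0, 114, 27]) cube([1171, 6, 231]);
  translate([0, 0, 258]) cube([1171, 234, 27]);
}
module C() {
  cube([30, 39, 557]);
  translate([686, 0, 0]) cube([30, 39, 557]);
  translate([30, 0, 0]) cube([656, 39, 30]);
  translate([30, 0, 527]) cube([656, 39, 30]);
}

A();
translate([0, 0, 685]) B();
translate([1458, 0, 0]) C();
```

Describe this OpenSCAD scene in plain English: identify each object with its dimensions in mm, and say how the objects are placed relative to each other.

A is a table: top 1278 mm (x) × 760 mm (y), 29 mm thick, upper face at z = 685 mm, on four round legs of 72 mm diameter, each leg's bounding box inset 41 mm from the nearest pair of top edges, running from z = 0 to the bottom of the top.

B is an I-beam lying along x, 1171 mm long. Overall section height 285 mm. Two flanges 234 mm wide (y) and 27 mm thick, one on the floor and one at the top; a web 6 mm thick runs between them, centred on the flange width.

C is a picture frame with a 656×497 mm rectangular opening (x by z) and a uniform 30 mm border on every side. Frame depth is 39 mm along y. It is built from two vertical stiles running the full outside height and two horizontal rails spanning the gap between the stiles.

The I-beam is on top of the table. The picture frame is on the floor beside the table on its +x side.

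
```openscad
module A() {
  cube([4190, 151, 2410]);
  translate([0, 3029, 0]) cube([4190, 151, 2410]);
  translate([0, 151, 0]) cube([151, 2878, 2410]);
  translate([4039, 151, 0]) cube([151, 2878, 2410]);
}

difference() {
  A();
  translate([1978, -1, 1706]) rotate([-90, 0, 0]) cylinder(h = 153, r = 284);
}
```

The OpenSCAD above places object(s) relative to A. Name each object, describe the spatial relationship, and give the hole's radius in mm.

A is a house frame. The house frame has a circular hole through its front wall. The hole's radius is 284 mm.

The subtracted cylinder has r = 284 mm.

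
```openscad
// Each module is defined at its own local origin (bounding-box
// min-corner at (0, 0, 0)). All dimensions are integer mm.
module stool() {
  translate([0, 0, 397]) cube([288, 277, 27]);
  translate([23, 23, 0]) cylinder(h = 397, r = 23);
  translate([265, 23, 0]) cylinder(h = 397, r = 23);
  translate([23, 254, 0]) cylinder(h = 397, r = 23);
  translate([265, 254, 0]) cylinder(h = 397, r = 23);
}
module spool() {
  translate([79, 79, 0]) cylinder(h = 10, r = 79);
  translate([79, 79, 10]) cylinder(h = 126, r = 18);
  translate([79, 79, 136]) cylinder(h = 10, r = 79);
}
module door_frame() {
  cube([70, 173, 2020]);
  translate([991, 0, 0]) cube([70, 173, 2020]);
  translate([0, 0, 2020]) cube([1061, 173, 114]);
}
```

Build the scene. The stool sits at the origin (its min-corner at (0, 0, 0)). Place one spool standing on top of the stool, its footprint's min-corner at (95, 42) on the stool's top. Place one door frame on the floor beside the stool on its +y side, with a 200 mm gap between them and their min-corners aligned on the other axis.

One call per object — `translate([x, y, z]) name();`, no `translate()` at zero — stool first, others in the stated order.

stool();
translate([95, 42, 424]) spool();
translate([0, 477, 0]) door_frame();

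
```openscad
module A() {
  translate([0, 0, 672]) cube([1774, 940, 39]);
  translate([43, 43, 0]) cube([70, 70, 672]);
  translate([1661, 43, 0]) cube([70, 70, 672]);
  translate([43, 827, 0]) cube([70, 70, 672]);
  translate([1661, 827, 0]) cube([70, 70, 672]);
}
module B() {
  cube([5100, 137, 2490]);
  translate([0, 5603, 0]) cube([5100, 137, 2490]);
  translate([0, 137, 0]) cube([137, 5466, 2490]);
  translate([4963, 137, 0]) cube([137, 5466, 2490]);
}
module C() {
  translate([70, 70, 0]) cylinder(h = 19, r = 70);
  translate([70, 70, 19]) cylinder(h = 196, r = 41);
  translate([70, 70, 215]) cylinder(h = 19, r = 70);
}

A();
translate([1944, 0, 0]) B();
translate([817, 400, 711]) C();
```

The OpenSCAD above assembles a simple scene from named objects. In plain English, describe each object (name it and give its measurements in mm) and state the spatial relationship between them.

A is a rectangular dining table. The top is 1774×940×39 mm with its upper surface at z = 711 mm. It stands on four 70×70 mm square legs, each inset 43 mm from the nearest pair of top edges, running from the floor to the underside of the top.

B is a box-shaped house frame (walls only): outside footprint 5100×5740 mm, wall height 2490 mm, wall thickness 137 mm. The two y-facing walls run the full x-width; the two x-facing walls fit between the inner faces of the y-facing walls.

C is a spool: two coaxial disc flanges of radius 70 mm and thickness 19 mm, joined by a core cylinder of radius 41 mm and height 196 mm. The lower flange rests on z = 0 and the three cylinders share a vertical axis.

The house frame is on the floor beside the table on its +x side. The spool is on top of the table, centred.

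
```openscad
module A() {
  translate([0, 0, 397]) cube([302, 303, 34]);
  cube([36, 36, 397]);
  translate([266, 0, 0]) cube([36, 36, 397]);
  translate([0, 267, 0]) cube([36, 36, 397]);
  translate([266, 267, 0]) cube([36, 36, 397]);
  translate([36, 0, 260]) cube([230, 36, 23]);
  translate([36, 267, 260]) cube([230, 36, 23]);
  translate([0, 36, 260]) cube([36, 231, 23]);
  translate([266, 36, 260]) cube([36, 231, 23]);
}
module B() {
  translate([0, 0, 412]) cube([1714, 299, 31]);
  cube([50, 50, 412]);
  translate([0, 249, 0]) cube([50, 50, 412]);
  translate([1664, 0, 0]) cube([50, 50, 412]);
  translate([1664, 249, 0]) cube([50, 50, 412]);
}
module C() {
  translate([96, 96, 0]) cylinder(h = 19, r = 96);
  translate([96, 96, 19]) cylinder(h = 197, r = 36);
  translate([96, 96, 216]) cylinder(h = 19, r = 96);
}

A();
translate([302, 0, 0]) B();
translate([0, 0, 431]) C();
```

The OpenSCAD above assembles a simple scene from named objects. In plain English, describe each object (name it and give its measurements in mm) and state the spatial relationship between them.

A is a four-legged stool. The seat is 302×303 mm, 34 mm thick, top at z = 431 mm. It stands on four square legs, each 36×36 mm in cross-section, from z = 0 to the seat underside, each flush with a corner of the seat. Four stretchers, 36 mm wide and 23 mm tall, connect adjacent legs with their undersides at z = 260 mm, each running between the inner faces of the legs it joins and aligned with the legs' outer faces on the other axis.

B is a long wooden bench with a 1714 mm (x) × 299 mm (y) seat, 31 mm thick, its top surface 443 mm above the floor. Four 50 mm square legs at the seat corners, flush with the edges, run from z = 0 to the seat underside.

C is a spool: two coaxial disc flanges of radius 96 mm and thickness 19 mm, joined by a core cylinder of radius 36 mm and height 197 mm. The lower flange rests on z = 0 and the three cylinders share a vertical axis.

The bench is against the stool's +x side, with their −y faces flush. The spool is on top of the stool.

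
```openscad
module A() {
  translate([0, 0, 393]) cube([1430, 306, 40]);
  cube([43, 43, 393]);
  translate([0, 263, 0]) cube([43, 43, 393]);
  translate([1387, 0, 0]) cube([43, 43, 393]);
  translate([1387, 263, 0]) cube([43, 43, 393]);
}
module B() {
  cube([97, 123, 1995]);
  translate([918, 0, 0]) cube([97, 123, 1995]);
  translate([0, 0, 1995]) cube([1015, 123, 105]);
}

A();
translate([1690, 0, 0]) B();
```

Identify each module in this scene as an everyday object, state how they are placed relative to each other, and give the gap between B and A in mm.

A is a bench. B is a door frame. The door frame is on the floor beside the bench on its +x side. The gap between the door frame and the bench is 260 mm.

The door frame's nearest face is 260 mm from the bench's +x face.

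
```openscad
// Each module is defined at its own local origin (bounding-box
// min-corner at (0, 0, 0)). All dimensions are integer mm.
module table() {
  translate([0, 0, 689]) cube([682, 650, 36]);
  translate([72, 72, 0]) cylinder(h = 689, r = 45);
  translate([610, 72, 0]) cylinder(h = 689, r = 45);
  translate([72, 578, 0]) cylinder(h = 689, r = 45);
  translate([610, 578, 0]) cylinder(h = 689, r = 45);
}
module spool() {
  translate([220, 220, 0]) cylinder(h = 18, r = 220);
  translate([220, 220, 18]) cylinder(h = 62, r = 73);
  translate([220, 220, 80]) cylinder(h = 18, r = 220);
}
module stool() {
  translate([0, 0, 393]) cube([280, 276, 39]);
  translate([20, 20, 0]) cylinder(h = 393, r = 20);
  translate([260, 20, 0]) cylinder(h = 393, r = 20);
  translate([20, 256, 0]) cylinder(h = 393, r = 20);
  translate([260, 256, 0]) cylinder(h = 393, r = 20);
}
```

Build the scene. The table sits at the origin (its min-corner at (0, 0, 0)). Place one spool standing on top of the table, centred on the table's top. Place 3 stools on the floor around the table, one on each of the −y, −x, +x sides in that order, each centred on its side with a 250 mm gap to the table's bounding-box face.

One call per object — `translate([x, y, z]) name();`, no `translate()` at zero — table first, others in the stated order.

table();
translate([121, 105, 725]) spool();
translate([201, -526, 0]) stool();
translate([-530, 187, 0]) stool();
translate([932, 187, 0]) stool();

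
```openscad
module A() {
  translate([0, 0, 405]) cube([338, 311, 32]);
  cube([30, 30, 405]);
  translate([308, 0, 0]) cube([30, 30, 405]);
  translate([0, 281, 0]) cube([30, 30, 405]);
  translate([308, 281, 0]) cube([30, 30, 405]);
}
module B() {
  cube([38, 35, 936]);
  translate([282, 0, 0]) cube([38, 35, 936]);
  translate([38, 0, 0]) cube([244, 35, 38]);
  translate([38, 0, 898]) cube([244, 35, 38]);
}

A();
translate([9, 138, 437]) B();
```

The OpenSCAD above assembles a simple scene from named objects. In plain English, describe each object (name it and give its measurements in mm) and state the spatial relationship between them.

A is a four-legged stool. The seat is 338×311 mm, 32 mm thick, top at z = 437 mm. It stands on four square legs, each 30×30 mm in cross-section, from z = 0 to the seat underside, each flush with a corner of the seat.

B is a picture frame with a 244×860 mm rectangular opening (x by z) and a uniform 38 mm border on every side. Frame depth is 35 mm along y. It is built from two vertical stiles running the full outside height and two horizontal rails spanning the gap between the stiles.

The picture frame is on top of the stool, centred.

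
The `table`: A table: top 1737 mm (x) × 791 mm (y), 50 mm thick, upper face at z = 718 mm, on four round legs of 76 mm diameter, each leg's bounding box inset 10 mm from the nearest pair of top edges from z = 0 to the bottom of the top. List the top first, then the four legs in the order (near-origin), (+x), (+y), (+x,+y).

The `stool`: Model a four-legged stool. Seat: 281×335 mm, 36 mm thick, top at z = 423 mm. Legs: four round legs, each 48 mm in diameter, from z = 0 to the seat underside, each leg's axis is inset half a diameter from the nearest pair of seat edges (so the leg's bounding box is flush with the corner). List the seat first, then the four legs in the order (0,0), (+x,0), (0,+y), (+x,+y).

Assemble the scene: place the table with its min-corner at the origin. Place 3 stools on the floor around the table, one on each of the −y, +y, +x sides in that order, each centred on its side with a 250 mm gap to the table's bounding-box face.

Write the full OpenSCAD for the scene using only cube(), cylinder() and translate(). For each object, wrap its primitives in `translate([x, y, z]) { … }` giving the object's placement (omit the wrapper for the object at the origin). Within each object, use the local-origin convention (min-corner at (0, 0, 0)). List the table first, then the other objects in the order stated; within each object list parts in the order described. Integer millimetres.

translate([0, 0, 668]) cube([1737, 791, 50]);
translate([48, 48, 0]) cylinder(h = 668, r = 38);
translate([1689, 48, 0]) cylinder(h = 668, r = 38);
translate([48, 743, 0]) cylinder(h = 668, r = 38);
translate([1689, 743, 0]) cylinder(h = 668, r = 38);
translate([728, -585, 0]) {
  translate([0, 0, 387]) cube([281, 335, 36]);
  translate([24, 24, 0]) cylinder(h = 387, r = 24);
  translate([257, 24, 0]) cylinder(h = 387, r = 24);
  translate([24, 311, 0]) cylinder(h = 387, r = 24);
  translate([257, 311, 0]) cylinder(h = 387, r = 24);
}
translate([728, 1041, 0]) {
  translate([0, 0, 387]) cube([281, 335, 36]);
  translate([24, 24, 0]) cylinder(h = 387, r = 24);
  translate([257, 24, 0]) cylinder(h = 387, r = 24);
  translate([24, 311, 0]) cylinder(h = 387, r = 24);
  translate([257, 311, 0]) cylinder(h = 387, r = 24);
}
translate([1987, 228, 0]) {
  translate([0, 0, 387]) cube([281, 335, 36]);
  translate([24, 24, 0]) cylinder(h = 387, r = 24);
  translate([257, 24, 0]) cylinder(h = 387, r = 24);
  translate([24, 311, 0]) cylinder(h = 387, r = 24);
  translate([257, 311, 0]) cylinder(h = 387, r = 24);
}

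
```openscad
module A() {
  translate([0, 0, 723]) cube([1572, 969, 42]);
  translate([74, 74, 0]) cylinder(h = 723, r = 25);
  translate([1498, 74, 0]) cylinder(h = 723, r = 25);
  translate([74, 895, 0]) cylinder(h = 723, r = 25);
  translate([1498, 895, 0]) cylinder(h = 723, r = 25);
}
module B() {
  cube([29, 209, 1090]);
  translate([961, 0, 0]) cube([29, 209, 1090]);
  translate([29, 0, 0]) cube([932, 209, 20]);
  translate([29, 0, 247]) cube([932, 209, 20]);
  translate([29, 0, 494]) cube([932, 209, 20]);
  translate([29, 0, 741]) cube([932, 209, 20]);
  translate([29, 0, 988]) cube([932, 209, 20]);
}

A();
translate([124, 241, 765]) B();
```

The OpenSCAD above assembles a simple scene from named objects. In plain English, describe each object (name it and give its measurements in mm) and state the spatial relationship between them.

A is a table with a 1572×969 mm rectangular top, 42 mm thick, top surface at z = 765 mm, supported by four round legs of 50 mm diameter, each leg's bounding box inset 49 mm from the nearest pair of top edges, running from the floor.

B is an open bookshelf. Two side panels, each 29 mm thick, 209 mm deep and 1090 mm tall, stand 990 mm apart (outside-to-outside). Between them sit 5 shelves, each 20 mm thick and 209 mm deep, spanning the full gap between the sides. The bottom shelf rests on the floor (its underside at z = 0) and the clear gap between one shelf's top and the next shelf's underside is 227 mm.

The bookshelf is on top of the table.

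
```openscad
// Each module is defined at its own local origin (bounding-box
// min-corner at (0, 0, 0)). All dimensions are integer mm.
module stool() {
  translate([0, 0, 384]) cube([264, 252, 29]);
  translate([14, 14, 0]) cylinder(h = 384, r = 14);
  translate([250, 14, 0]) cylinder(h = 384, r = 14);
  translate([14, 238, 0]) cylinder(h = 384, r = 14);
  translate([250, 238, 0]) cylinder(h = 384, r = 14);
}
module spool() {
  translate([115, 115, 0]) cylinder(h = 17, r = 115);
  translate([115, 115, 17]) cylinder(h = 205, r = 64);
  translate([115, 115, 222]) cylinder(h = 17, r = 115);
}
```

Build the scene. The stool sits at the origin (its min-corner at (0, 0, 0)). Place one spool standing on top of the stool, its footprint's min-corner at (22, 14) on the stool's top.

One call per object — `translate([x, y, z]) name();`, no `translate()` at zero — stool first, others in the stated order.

stool();
translate([22, 14, 413]) spool();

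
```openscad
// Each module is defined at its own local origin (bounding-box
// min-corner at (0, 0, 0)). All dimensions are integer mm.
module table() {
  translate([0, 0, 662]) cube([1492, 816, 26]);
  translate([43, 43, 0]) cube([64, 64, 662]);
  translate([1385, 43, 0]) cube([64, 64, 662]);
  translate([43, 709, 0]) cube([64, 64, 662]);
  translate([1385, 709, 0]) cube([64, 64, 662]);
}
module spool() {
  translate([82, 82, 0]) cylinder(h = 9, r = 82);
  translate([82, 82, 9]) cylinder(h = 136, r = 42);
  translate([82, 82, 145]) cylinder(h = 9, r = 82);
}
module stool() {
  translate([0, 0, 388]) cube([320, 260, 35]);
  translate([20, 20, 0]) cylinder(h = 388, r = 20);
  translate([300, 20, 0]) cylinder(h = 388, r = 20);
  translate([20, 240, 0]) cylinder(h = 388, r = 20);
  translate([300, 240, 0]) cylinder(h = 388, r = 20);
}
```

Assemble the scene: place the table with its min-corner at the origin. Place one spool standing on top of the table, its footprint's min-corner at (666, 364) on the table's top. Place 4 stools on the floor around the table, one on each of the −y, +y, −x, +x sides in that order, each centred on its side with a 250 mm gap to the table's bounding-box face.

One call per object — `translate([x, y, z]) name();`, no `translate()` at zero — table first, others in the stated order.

table();
translate([666, 364, 688]) spool();
translate([586, -510, 0]) stool();
translate([586, 1066, 0]) stool();
translate([-570, 278, 0]) stool();
translate([1742, 278, 0]) stool();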